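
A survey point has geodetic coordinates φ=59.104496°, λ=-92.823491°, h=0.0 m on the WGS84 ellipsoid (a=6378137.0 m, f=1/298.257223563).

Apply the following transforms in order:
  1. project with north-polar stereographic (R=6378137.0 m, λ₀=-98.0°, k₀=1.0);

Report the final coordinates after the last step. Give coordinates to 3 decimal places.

E=318049.912 m, N=-3510726.726 m

start: φ=59.104496°, λ=-92.823491°, h=0.000 m
→ stereo (R=6378137.0, λ₀=-98.0°): E=318049.9122, N=-3510726.7262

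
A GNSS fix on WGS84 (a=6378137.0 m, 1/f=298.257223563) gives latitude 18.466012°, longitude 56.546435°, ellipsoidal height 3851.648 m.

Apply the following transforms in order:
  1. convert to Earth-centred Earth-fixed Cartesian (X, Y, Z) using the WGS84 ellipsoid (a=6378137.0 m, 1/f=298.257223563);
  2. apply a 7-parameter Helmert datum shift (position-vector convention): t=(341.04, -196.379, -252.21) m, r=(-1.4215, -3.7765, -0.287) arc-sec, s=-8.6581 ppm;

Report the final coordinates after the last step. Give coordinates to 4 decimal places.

start: φ=18.466012°, λ=56.546435°, h=3851.648 m
→ ECEF (a=6378137.000, f=1/298.257223563): X=3338118.7723, Y=5052238.8783, Z=2008594.2426
→ Helmert 7p (PV): X=3338401.1652, Y=5052007.9542, Z=2008350.9412

X=3338401.1652 m, Y=5052007.9542 m, Z=2008350.9412 m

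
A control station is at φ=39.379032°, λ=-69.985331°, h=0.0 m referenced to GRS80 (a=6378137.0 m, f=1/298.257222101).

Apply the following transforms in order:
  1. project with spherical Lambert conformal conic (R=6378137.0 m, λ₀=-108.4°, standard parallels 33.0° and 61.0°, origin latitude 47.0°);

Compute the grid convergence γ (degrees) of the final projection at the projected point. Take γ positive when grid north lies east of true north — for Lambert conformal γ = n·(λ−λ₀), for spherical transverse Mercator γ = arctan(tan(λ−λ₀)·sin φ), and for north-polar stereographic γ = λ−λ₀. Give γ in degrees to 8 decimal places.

start: φ=39.379032°, λ=-69.985331°, h=0.000 m
→ into lcc (λ₀=-108.4°): φ=39.37903200°, λ−λ₀=38.41466900°
convergence γ = 28.38648258°

28.38648258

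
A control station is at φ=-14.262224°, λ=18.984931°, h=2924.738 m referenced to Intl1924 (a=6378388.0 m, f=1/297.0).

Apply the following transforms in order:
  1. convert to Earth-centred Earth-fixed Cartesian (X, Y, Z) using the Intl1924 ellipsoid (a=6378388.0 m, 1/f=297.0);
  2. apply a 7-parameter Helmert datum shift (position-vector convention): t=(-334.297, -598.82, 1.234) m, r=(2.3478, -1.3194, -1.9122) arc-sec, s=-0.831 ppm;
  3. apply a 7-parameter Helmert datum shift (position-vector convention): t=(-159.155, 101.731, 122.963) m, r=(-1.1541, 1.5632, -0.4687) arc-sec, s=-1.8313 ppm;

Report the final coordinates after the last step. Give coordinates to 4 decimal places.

start: φ=-14.262224°, λ=18.984931°, h=2924.738 m
→ ECEF (a=6378388.000, f=1/297.0): X=5849405.0927, Y=2012391.0387, Z=-1561855.3153
→ Helmert 7p (PV): X=5849094.5815, Y=2011754.0967, Z=-1561792.4610
→ Helmert 7p (PV): X=5848917.4502, Y=2011830.1140, Z=-1561722.2220

X=5848917.4502 m, Y=2011830.1140 m, Z=-1561722.2220 m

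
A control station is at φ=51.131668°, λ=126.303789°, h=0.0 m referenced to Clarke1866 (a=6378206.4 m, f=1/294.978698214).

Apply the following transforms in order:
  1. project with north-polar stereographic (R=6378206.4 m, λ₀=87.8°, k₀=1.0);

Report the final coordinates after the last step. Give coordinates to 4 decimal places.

start: φ=51.131668°, λ=126.303789°, h=0.000 m
→ stereo (R=6378206.4, λ₀=87.8°): E=2802043.0613, N=-3522172.7919

E=2802043.0613 m, N=-3522172.7919 m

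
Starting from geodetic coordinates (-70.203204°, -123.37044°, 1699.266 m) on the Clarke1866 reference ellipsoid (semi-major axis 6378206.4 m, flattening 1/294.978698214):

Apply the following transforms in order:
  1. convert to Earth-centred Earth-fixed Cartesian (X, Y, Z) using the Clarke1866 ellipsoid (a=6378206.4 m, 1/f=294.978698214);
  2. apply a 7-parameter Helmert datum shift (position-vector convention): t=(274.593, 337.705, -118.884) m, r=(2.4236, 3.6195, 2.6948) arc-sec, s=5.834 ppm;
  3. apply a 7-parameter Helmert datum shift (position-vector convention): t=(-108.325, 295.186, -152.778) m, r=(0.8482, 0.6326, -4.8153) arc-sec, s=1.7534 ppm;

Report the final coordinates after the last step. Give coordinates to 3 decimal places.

X=-1192097.888 m, Y=-1809239.557 m, Z=-5980491.568 m

start: φ=-70.203204°, λ=-123.370440°, h=1699.266 m
→ ECEF (a=6378206.400, f=1/294.978698214): X=-1192113.2325, Y=-1809965.8259, Z=-5980170.3980
→ Helmert 7p (PV): X=-1191926.8870, Y=-1809583.9879, Z=-5980324.5183
→ Helmert 7p (PV): X=-1192097.8884, Y=-1809239.5567, Z=-5980491.5680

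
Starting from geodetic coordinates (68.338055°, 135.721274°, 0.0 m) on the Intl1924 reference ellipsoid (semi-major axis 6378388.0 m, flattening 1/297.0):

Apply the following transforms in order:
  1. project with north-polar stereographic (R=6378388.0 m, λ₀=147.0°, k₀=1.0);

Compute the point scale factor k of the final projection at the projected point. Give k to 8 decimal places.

start: φ=68.338055°, λ=135.721274°, h=0.000 m
→ into stereo (λ₀=147.0°): φ=68.33805500°, λ−λ₀=-11.27872600°
scale k = 1.03660353

1.03660353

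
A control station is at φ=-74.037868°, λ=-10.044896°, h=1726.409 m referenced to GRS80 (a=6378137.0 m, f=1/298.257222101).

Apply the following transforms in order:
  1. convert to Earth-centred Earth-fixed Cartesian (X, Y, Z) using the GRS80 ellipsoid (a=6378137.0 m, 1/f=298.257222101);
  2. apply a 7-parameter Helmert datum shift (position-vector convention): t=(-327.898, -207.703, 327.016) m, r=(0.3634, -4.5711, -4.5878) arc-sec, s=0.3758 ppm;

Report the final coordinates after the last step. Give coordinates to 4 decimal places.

X=1732751.4619 m, Y=-307201.7758 m, Z=-6111399.5709 m

start: φ=-74.037868°, λ=-10.044896°, h=1726.409 m
→ ECEF (a=6378137.000, f=1/298.257222101): X=1732950.0916, Y=-306966.1805, Z=-6111762.1537
→ Helmert 7p (PV): X=1732751.4619, Y=-307201.7758, Z=-6111399.5709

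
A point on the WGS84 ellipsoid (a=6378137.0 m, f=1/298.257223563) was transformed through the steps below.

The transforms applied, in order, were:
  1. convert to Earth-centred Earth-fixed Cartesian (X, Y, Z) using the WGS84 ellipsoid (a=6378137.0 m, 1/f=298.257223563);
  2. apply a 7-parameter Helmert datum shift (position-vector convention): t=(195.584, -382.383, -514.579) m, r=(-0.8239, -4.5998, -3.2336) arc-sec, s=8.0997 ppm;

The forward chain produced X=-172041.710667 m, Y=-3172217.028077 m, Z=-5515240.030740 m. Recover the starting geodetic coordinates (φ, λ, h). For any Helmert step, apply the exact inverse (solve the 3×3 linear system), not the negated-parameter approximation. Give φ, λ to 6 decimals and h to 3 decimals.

start: X=-172041.7107, Y=-3172217.0281, Z=-5515240.0307 m
→ Helmert⁻¹: X=-172309.1558, Y=-3171789.6279, Z=-5514689.6112
→ geod (Bowring, a=6378137.000): φ=-60.22413100°, λ=-93.10956700°, h=2038.2170 m

φ=-60.224131°, λ=-93.109567°, h=2038.217 m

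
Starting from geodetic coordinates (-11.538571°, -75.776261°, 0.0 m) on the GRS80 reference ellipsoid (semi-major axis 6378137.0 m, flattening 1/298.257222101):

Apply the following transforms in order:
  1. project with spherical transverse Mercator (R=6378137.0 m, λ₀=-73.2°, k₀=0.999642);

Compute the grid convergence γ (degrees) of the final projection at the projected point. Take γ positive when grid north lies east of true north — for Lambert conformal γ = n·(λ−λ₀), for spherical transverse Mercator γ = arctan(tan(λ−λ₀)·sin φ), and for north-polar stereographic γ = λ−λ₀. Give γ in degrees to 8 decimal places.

0.51565686

start: φ=-11.538571°, λ=-75.776261°, h=0.000 m
→ into tm (λ₀=-73.2°): φ=-11.53857100°, λ−λ₀=-2.57626100°
convergence γ = 0.51565686°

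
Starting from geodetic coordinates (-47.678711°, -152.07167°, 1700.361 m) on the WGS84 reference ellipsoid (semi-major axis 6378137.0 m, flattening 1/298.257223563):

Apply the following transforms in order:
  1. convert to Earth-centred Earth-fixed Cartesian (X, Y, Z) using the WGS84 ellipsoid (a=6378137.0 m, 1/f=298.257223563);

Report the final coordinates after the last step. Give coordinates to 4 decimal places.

start: φ=-47.678711°, λ=-152.071670°, h=1700.361 m
→ ECEF (a=6378137.000, f=1/298.257223563): X=-3802150.5187, Y=-2015542.7196, Z=-4694155.7355

X=-3802150.5187 m, Y=-2015542.7196 m, Z=-4694155.7355 m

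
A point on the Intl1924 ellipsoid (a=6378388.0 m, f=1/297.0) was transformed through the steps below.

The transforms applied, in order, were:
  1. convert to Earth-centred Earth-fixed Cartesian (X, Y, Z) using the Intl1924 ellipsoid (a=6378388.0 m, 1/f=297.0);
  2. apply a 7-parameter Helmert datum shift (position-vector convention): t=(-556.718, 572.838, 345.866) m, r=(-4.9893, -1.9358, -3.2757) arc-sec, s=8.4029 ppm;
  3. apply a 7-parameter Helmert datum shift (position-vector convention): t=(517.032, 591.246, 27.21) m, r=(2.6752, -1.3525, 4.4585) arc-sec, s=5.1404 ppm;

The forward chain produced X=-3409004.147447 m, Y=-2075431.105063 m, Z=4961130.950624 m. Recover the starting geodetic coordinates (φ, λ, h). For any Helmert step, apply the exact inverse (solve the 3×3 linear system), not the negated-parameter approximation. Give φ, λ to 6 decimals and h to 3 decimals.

start: X=-3409004.1474, Y=-2075431.1051, Z=4961130.9506 m
→ Helmert⁻¹: X=-3409515.9935, Y=-2075873.6369, Z=4961127.5188
→ Helmert⁻¹: X=-3408851.0955, Y=-2076603.1569, Z=4960721.7298
→ geod (Bowring, a=6378388.000): φ=51.36727400°, λ=-148.65107200°, h=1879.5080 m

φ=51.367274°, λ=-148.651072°, h=1879.508 m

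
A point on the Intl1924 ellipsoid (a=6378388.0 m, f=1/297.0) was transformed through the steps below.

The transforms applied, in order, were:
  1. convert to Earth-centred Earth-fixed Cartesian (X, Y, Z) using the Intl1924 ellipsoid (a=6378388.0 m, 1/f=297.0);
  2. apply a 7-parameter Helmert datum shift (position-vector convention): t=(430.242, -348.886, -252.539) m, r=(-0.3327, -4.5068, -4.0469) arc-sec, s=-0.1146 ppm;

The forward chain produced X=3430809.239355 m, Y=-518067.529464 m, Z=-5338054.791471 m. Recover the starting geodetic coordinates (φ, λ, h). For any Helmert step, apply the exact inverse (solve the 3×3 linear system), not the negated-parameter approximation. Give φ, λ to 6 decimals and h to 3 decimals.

start: X=3430809.2394, Y=-518067.5295, Z=-5338054.7915 m
→ Helmert⁻¹: X=3430272.9162, Y=-517642.7912, Z=-5337878.6492
→ geod (Bowring, a=6378388.000): φ=-57.15625400°, λ=-8.58142900°, h=2868.3630 m

φ=-57.156254°, λ=-8.581429°, h=2868.363 m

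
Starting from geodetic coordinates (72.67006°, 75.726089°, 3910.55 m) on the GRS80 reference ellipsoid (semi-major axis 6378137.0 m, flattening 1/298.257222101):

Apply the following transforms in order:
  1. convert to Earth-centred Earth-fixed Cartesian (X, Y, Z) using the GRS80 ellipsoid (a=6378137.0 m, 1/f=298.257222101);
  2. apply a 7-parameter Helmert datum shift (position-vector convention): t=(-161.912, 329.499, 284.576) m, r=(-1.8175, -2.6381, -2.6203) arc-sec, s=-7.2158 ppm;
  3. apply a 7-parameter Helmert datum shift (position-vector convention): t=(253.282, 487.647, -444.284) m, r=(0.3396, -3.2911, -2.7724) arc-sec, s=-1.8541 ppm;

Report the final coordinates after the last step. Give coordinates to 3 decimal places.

X=470113.553 m, Y=1848829.071 m, Z=6069894.296 m

start: φ=72.670060°, λ=75.726089°, h=3910.550 m
→ ECEF (a=6378137.000, f=1/298.257222101): X=470152.6187, Y=1847997.4841, Z=6070108.7889
→ Helmert 7p (PV): X=469933.1549, Y=1848361.1620, Z=6070339.2938
→ Helmert 7p (PV): X=470113.5530, Y=1848829.0713, Z=6069894.2961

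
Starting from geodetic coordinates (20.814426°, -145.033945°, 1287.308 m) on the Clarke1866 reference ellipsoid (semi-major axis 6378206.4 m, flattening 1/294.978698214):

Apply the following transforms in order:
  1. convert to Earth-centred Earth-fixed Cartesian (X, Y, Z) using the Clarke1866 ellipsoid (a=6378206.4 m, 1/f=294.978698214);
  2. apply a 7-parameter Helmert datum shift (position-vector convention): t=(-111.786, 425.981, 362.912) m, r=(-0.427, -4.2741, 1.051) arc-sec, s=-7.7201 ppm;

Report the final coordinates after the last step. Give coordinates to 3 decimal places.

start: φ=20.814426°, λ=-145.033945°, h=1287.308 m
→ ECEF (a=6378206.400, f=1/294.978698214): X=-4888836.2573, Y=-3418885.3108, Z=2252525.8982
→ Helmert 7p (PV): X=-4888939.5557, Y=-3418453.1830, Z=2252777.1952

X=-4888939.556 m, Y=-3418453.183 m, Z=2252777.195 m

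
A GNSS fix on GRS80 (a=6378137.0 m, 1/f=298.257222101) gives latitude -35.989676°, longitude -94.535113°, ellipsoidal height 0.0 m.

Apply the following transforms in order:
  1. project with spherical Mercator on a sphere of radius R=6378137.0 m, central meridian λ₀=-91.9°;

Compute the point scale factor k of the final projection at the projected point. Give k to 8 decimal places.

1.23590620

start: φ=-35.989676°, λ=-94.535113°, h=0.000 m
→ into merc (λ₀=-91.9°): φ=-35.98967600°, λ−λ₀=-2.63511300°
scale k = 1.23590620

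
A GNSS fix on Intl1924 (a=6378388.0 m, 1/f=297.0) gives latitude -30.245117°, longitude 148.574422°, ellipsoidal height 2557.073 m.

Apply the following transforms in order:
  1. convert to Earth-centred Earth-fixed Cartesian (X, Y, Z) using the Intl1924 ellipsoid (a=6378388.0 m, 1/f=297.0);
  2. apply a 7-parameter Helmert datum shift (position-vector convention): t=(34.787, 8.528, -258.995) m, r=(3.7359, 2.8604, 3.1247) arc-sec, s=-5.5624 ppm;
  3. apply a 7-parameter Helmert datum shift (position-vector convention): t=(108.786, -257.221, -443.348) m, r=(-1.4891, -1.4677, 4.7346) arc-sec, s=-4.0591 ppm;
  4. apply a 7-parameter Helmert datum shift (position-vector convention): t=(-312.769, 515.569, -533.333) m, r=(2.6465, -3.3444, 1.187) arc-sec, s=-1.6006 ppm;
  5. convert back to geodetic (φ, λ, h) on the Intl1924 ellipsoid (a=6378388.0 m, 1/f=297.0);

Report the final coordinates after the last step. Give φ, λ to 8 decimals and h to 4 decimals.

start: φ=-30.245117°, λ=148.574422°, h=2557.073 m
→ ECEF (a=6378388.000, f=1/297.0): X=-4707812.4249, Y=2876546.4884, Z=-3195210.7282
→ Helmert 7p (PV): X=-4707839.3374, Y=2876525.5696, Z=-3195334.5642
→ Helmert 7p (PV): X=-4707754.7326, Y=2876125.5411, Z=-3195819.2077
→ Helmert 7p (PV): X=-4708024.7004, Y=2876650.4189, Z=-3196386.8550
→ geod (Bowring, a=6378388.000): φ=-30.25320856°, λ=148.57465039°, h=3352.8457 m

φ=-30.25320856°, λ=148.57465039°, h=3352.8457 m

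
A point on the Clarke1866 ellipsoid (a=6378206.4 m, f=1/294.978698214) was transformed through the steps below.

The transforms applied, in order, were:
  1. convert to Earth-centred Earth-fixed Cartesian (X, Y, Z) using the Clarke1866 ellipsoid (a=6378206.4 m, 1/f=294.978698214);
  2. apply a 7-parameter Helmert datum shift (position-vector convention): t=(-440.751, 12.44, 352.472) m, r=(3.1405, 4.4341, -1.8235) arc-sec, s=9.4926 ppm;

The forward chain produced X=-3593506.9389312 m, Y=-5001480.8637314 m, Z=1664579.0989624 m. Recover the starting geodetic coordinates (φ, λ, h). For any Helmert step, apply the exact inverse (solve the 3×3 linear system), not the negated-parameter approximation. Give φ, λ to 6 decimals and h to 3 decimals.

φ=15.220623°, λ=-125.693318°, h=2452.223 m

start: X=-3593506.9389, Y=-5001480.8637, Z=1664579.0990 m
→ Helmert⁻¹: X=-3593023.6407, Y=-5001452.2529, Z=1664209.7396
→ geod (Bowring, a=6378206.400): φ=15.22062300°, λ=-125.69331800°, h=2452.2230 m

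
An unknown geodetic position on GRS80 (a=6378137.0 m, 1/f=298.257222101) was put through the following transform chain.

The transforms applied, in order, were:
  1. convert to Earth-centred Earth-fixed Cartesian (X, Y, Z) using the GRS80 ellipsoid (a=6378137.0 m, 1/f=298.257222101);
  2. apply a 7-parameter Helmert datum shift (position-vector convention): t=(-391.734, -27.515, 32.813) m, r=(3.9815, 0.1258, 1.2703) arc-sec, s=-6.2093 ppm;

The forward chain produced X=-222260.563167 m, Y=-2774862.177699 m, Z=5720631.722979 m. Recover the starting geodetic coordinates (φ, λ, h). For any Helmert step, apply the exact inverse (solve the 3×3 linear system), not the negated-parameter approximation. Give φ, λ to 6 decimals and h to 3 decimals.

start: X=-222260.5632, Y=-2774862.1777, Z=5720631.7230 m
→ Helmert⁻¹: X=-221890.7843, Y=-2774740.1004, Z=5720687.8562
→ geod (Bowring, a=6378137.000): φ=64.20423500°, λ=-94.57210700°, h=1142.4710 m

φ=64.204235°, λ=-94.572107°, h=1142.471 m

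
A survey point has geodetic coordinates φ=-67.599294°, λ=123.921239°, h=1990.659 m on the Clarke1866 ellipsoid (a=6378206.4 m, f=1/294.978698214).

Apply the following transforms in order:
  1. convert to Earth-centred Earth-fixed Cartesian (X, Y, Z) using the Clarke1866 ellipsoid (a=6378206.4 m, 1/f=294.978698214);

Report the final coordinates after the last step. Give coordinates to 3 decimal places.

start: φ=-67.599294°, λ=123.921239°, h=1990.659 m
→ ECEF (a=6378206.400, f=1/294.978698214): X=-1360777.4969, Y=2023429.9064, Z=-5875858.9996

X=-1360777.497 m, Y=2023429.906 m, Z=-5875859.000 m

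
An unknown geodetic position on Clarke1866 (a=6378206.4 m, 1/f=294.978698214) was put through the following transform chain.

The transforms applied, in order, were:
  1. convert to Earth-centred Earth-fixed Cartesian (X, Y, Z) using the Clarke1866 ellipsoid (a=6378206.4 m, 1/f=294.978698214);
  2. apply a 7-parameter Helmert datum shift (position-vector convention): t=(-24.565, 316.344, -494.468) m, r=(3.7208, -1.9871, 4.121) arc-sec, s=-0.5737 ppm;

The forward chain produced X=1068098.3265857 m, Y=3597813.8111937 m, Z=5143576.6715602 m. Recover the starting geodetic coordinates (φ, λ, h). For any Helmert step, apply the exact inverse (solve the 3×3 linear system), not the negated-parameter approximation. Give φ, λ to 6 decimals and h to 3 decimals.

start: X=1068098.3266, Y=3597813.8112, Z=5143576.6716 m
→ Helmert⁻¹: X=1068244.9368, Y=3597570.9808, Z=5143998.9031
→ geod (Bowring, a=6378206.400): φ=54.07224800°, λ=73.46200000°, h=3377.8140 m

φ=54.072248°, λ=73.462000°, h=3377.814 m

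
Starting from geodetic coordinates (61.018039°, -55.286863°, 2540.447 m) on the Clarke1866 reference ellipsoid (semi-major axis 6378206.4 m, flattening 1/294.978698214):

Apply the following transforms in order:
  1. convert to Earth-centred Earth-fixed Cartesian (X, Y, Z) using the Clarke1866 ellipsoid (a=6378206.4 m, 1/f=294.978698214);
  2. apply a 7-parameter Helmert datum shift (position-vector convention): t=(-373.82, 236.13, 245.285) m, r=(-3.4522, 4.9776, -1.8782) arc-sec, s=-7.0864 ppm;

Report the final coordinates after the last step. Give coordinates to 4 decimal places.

X=1764918.8951 m, Y=-2547684.7137 m, Z=5558548.7687 m

start: φ=61.018039°, λ=-55.286863°, h=2540.447 m
→ ECEF (a=6378206.400, f=1/294.978698214): X=1765194.2920, Y=-2548015.8545, Z=5558342.8247
→ Helmert 7p (PV): X=1764918.8951, Y=-2547684.7137, Z=5558548.7687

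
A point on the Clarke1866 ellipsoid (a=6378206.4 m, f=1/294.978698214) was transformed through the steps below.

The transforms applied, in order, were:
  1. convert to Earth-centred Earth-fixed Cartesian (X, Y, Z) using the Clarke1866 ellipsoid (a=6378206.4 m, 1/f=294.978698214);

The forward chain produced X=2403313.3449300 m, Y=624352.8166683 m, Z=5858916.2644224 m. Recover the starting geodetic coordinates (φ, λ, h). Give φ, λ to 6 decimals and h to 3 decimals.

φ=67.171504°, λ=14.562857°, h=3520.011 m

start: X=2403313.3449, Y=624352.8167, Z=5858916.2644 m
→ geod (Bowring, a=6378206.400): φ=67.17150400°, λ=14.56285700°, h=3520.0110 m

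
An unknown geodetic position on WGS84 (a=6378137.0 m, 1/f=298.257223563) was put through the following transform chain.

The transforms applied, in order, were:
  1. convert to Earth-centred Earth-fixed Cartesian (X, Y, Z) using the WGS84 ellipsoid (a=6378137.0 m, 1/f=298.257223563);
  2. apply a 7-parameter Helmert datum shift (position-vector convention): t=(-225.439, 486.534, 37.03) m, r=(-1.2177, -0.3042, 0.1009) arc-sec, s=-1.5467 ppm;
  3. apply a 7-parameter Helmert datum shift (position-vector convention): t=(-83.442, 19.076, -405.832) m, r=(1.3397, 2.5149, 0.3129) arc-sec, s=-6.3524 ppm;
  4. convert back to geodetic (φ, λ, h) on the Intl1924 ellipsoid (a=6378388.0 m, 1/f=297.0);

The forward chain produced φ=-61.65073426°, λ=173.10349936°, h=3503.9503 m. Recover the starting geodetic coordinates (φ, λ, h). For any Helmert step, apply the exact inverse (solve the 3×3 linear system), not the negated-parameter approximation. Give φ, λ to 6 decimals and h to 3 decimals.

φ=-61.651987°, λ=173.112078°, h=3235.718 m

start: φ=-61.650734°, λ=173.103499°, h=3503.950 m
→ ECEF (a=6378388.000, f=1/297.0): X=-3016342.9760, Y=364830.6868, Z=-5593343.3524
→ Helmert⁻¹: X=-3016209.9480, Y=364782.1769, Z=-5593012.1938
→ Helmert⁻¹: X=-3015997.2443, Y=364330.7007, Z=-5593051.2758
→ geod (Bowring, a=6378137.000): φ=-61.65198700°, λ=173.11207800°, h=3235.7180 m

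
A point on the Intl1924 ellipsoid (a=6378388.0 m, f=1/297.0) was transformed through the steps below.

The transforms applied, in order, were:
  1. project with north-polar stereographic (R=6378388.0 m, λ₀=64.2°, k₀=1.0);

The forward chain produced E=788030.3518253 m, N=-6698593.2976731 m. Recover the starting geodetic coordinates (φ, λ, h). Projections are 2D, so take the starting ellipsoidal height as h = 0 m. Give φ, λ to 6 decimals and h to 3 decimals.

start: E=788030.3518, N=-6698593.2977 m
→ stereo⁻¹: φ=34.26722500°, λ=70.90950400°

φ=34.267225°, λ=70.909504°, h=0.000 m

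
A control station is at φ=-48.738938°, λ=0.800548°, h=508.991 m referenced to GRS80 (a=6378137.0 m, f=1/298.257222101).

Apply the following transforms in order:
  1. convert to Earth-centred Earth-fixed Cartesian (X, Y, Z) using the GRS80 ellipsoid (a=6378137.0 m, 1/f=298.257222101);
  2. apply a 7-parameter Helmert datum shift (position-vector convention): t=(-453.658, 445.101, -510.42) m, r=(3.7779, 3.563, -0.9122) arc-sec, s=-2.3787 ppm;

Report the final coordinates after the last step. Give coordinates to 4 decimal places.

X=4213680.6173 m, Y=59399.5639 m, Z=-4772415.6083 m

start: φ=-48.738938°, λ=0.800548°, h=508.991 m
→ ECEF (a=6378137.000, f=1/298.257222101): X=4214226.4675, Y=58885.8404, Z=-4771844.8217
→ Helmert 7p (PV): X=4213680.6173, Y=59399.5639, Z=-4772415.6083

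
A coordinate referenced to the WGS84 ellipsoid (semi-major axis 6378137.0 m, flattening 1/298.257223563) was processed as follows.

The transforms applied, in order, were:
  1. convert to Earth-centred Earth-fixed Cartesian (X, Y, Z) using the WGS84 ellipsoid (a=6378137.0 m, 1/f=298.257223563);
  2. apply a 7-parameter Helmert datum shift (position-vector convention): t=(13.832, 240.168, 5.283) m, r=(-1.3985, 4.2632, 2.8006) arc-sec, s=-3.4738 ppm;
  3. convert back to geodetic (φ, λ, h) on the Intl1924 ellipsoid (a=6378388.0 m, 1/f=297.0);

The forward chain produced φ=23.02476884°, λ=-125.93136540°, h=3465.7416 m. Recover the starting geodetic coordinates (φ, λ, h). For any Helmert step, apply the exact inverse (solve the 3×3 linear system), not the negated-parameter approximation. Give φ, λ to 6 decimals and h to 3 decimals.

φ=23.022403°, λ=-125.931187°, h=3909.073 m

start: φ=23.024769°, λ=-125.931365°, h=3465.742 m
→ ECEF (a=6378388.000, f=1/297.0): X=-3448404.7812, Y=-4758298.1725, Z=2480631.9235
→ Helmert⁻¹: X=-3448546.4712, Y=-4758524.8658, Z=2480531.7178
→ geod (Bowring, a=6378137.000): φ=23.02240300°, λ=-125.93118700°, h=3909.0730 m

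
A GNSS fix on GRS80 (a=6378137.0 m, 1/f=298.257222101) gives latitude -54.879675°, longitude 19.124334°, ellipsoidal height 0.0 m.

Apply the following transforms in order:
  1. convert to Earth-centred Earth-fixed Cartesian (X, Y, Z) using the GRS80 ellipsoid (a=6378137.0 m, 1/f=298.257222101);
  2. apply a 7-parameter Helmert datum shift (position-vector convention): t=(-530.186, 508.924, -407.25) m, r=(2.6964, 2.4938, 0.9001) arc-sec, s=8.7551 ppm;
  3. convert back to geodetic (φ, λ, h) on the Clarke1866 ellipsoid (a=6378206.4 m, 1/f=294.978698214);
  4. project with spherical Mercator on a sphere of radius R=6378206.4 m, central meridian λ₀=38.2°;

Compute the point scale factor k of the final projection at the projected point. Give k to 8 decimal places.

1.73853841

start: φ=-54.879675°, λ=19.124334°, h=0.000 m
→ ECEF (a=6378137.000, f=1/298.257222101): X=3474592.9287, Y=1204838.5612, Z=-5193689.0253
→ Helmert 7p (PV): X=3474025.1117, Y=1205441.0914, Z=-5194168.0054
→ geod (Bowring, a=6378206.400): φ=-54.88665441°, λ=19.13610261°, h=286.3960 m
→ into merc (λ₀=38.2°): φ=-54.88665441°, λ−λ₀=-19.06389739°
scale k = 1.73853841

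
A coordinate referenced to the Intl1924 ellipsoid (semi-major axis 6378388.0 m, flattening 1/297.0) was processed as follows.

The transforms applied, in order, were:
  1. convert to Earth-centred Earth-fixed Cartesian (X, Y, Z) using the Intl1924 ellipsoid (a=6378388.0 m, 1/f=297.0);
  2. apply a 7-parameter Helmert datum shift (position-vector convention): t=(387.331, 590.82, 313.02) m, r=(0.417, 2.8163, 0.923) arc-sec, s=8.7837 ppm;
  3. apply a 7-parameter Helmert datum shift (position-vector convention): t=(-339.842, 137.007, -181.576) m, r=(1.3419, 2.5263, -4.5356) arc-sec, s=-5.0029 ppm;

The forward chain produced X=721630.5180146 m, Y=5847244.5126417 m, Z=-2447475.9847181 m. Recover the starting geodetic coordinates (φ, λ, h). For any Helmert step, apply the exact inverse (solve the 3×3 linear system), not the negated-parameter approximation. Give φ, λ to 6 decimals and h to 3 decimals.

φ=-22.699937°, λ=82.964445°, h=3887.179 m

start: X=721630.5180, Y=5847244.5126, Z=-2447475.9847 m
→ Helmert⁻¹: X=721875.3727, Y=5847136.7101, Z=-2447335.8507
→ Helmert⁻¹: X=721541.2859, Y=5846486.3591, Z=-2447629.3394
→ geod (Bowring, a=6378388.000): φ=-22.69993700°, λ=82.96444500°, h=3887.1790 m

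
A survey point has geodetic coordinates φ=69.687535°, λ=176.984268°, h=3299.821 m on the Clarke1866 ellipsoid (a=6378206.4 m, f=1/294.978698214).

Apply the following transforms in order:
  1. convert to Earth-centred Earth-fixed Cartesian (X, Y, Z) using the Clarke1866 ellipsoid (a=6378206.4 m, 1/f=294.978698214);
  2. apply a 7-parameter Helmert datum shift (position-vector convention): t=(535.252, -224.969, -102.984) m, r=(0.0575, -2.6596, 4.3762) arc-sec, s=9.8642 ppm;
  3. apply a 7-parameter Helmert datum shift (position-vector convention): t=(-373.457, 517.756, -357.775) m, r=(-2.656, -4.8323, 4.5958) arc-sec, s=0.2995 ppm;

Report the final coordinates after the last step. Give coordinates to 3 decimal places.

start: φ=69.687535°, λ=176.984268°, h=3299.821 m
→ ECEF (a=6378206.400, f=1/294.978698214): X=-2218816.9435, Y=116894.1829, Z=5961938.0379
→ Helmert 7p (PV): X=-2218382.9330, Y=116621.6291, Z=5961865.2863
→ Helmert 7p (PV): X=-2218899.3254, Y=117166.7610, Z=5961455.8237

X=-2218899.325 m, Y=117166.761 m, Z=5961455.824 m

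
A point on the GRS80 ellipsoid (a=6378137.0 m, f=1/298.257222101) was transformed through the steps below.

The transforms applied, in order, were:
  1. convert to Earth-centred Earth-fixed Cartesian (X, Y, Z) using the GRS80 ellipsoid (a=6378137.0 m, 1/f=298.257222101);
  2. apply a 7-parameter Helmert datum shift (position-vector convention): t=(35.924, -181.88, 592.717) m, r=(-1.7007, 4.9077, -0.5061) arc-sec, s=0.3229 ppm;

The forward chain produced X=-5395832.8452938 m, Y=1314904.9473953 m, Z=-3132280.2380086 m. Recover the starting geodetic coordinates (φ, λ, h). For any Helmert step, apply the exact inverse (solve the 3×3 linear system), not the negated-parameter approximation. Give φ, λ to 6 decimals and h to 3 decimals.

φ=-29.593179°, λ=166.302548°, h=3542.655 m

start: X=-5395832.8453, Y=1314904.9474, Z=-3132280.2380 m
→ Helmert⁻¹: X=-5395795.7099, Y=1315098.9956, Z=-3132989.4834
→ geod (Bowring, a=6378137.000): φ=-29.59317900°, λ=166.30254800°, h=3542.6550 m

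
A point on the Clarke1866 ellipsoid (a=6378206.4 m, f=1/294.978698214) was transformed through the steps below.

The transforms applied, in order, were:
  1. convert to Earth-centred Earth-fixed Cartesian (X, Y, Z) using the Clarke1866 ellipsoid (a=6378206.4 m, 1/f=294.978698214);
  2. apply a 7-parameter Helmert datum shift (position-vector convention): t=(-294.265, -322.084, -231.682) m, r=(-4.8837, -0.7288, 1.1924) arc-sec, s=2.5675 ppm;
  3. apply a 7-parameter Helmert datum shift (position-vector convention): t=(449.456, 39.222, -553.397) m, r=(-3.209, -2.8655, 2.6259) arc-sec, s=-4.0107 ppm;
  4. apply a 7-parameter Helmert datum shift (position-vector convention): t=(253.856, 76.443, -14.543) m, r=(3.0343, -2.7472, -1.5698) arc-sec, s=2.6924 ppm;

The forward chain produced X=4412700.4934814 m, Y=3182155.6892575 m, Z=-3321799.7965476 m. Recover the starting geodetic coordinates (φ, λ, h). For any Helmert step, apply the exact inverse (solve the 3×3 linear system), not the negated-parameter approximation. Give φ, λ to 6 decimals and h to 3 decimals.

start: X=4412700.4935, Y=3182155.6893, Z=-3321799.7965 m
→ Helmert⁻¹: X=4412366.2966, Y=3182055.3924, Z=-3321881.8877
→ Helmert⁻¹: X=4411928.9036, Y=3182024.4381, Z=-3321353.5987
→ Helmert⁻¹: X=4412218.5031, Y=3182391.4768, Z=-3321053.6305
→ geod (Bowring, a=6378206.400): φ=-31.57611800°, λ=35.80170100°, h=1435.5020 m

φ=-31.576118°, λ=35.801701°, h=1435.502 m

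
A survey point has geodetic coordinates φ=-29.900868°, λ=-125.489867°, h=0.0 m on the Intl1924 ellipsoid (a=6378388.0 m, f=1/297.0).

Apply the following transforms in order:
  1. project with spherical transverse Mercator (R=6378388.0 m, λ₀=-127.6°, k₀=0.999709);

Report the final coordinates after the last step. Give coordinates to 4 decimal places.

start: φ=-29.900868°, λ=-125.489867°, h=0.000 m
→ tm (R=6378388.0, λ₀=-127.6°): E=203603.2471, N=-3329581.2656

E=203603.2471 m, N=-3329581.2656 m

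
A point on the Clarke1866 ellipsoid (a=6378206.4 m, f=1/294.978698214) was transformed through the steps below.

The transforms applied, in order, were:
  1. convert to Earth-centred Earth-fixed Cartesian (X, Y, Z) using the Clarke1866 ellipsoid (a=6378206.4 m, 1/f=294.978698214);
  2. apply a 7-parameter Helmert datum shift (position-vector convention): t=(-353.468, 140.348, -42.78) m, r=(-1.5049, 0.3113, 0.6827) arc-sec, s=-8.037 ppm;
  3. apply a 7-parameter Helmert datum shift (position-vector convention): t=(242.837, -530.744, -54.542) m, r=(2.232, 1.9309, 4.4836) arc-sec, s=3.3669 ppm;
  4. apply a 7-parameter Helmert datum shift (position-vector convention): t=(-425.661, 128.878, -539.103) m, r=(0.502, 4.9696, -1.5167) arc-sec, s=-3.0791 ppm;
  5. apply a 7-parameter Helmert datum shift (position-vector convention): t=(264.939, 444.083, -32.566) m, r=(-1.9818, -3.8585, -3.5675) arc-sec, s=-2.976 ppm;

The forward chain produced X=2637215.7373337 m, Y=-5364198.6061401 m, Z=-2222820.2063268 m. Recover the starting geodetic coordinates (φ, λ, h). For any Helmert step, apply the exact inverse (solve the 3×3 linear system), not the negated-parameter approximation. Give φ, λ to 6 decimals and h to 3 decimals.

start: X=2637215.7373, Y=-5364198.6061, Z=-2222820.2063 m
→ Helmert⁻¹: X=2637009.8478, Y=-5364591.6877, Z=-2222895.1279
→ Helmert⁻¹: X=2637536.6197, Y=-5364723.0985, Z=-2222286.2643
→ Helmert⁻¹: X=2637189.1018, Y=-5364255.6646, Z=-2222141.5060
→ Helmert⁻¹: X=2637549.3664, Y=-5364431.6437, Z=-2222151.7432
→ geod (Bowring, a=6378206.400): φ=-20.51927400°, λ=-63.81787300°, h=1871.4270 m

φ=-20.519274°, λ=-63.817873°, h=1871.427 m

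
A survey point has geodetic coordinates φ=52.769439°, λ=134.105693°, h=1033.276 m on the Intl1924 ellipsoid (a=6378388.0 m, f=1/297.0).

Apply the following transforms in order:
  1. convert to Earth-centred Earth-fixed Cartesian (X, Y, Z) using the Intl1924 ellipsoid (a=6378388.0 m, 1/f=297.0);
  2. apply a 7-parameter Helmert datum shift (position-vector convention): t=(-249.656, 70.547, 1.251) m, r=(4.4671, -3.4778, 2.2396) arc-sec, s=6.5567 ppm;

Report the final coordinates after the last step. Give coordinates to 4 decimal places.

X=-2692415.9748 m, Y=2777360.5948 m, Z=5056033.4271 m

start: φ=52.769439°, λ=134.105693°, h=1033.276 m
→ ECEF (a=6378388.000, f=1/297.0): X=-2692033.2622, Y=2777410.5659, Z=5055984.2647
→ Helmert 7p (PV): X=-2692415.9748, Y=2777360.5948, Z=5056033.4271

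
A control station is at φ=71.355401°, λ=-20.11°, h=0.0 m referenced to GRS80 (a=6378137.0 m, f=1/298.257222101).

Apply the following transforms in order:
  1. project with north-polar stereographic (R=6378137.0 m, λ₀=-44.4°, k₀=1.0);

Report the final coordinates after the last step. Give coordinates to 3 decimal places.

start: φ=71.355401°, λ=-20.110000°, h=0.000 m
→ stereo (R=6378137.0, λ₀=-44.4°): E=861385.4383, N=-1908645.3963

E=861385.438 m, N=-1908645.396 m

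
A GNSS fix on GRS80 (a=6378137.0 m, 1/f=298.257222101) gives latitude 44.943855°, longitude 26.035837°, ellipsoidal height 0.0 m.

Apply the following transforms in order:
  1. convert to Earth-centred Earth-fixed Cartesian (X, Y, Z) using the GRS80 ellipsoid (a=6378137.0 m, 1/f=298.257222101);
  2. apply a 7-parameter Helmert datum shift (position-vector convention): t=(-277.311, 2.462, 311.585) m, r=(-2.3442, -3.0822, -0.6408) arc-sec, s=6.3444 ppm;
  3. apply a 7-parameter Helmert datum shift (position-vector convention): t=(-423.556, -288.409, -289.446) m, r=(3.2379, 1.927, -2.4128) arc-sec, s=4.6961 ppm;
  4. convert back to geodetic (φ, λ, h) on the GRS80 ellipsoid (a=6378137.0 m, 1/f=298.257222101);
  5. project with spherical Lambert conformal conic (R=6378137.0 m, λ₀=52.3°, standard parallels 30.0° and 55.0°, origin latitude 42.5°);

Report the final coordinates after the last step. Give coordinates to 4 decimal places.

start: φ=44.943855°, λ=26.035837°, h=0.000 m
→ ECEF (a=6378137.000, f=1/298.257222101): X=4063106.6107, Y=1984856.3794, Z=4482934.2813
→ Helmert 7p (PV): X=4062794.2555, Y=1984909.7601, Z=4483312.4649
→ Helmert 7p (PV): X=4062454.8825, Y=1984512.7689, Z=4483037.2755
→ geod (Bowring, a=6378137.000): φ=44.94919243°, λ=26.03554964°, h=-448.4483 m
→ lcc (R=6378137.0, λ₀=52.3°): E=-1988545.3015, N=579176.6194

E=-1988545.3015 m, N=579176.6194 m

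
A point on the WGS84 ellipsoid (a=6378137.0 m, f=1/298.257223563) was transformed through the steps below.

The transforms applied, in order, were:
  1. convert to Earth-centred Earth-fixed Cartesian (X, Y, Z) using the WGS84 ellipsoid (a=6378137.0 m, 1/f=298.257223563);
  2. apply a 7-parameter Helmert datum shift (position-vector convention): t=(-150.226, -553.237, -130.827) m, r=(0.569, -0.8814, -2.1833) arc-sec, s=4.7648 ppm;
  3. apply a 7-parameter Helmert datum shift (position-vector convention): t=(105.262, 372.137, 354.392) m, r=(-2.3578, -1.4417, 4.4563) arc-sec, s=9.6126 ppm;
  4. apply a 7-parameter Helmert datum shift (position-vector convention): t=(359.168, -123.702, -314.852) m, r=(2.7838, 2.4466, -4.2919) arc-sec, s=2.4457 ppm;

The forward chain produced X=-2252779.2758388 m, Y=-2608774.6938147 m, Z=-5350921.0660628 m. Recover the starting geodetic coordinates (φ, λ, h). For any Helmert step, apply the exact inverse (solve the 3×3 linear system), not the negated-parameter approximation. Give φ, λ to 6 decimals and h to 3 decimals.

φ=-57.386513°, λ=-130.818279°, h=1789.411 m

start: X=-2252779.2758, Y=-2608774.6938, Z=-5350921.0661 m
→ Helmert⁻¹: X=-2253015.1852, Y=-2608763.7047, Z=-5350584.6436
→ Helmert⁻¹: X=-2253192.5564, Y=-2609000.9159, Z=-5350901.6742
→ Helmert⁻¹: X=-2253026.8490, Y=-2608473.8589, Z=-5350728.5287
→ geod (Bowring, a=6378137.000): φ=-57.38651300°, λ=-130.81827900°, h=1789.4110 m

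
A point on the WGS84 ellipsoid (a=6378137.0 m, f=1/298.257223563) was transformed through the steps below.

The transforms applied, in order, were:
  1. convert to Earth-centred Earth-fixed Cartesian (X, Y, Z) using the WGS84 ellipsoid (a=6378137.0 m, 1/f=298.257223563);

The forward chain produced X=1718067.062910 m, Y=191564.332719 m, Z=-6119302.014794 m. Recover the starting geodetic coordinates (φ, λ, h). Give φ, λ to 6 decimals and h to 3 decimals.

φ=-74.325309°, λ=6.362196°, h=472.247 m

start: X=1718067.0629, Y=191564.3327, Z=-6119302.0148 m
→ geod (Bowring, a=6378137.000): φ=-74.32530900°, λ=6.36219600°, h=472.2470 m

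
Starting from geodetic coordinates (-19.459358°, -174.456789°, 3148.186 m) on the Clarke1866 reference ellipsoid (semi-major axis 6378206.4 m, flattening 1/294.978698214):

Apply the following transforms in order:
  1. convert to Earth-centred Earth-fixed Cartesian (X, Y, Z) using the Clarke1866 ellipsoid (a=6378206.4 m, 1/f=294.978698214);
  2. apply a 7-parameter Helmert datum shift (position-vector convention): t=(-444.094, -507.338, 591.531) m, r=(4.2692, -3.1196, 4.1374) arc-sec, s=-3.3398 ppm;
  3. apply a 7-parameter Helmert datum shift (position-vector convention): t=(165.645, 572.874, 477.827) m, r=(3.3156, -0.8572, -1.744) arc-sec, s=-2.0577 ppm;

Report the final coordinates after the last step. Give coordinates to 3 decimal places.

X=-5991150.254 m, Y=-581346.645 m, Z=-2111339.557 m

start: φ=-19.459358°, λ=-174.456789°, h=3148.186 m
→ ECEF (a=6378206.400, f=1/294.978698214): X=-5990951.6066, Y=-581423.4724, Z=-2112283.4180
→ Helmert 7p (PV): X=-5991332.0829, Y=-582005.3195, Z=-2111787.4748
→ Helmert 7p (PV): X=-5991150.2543, Y=-581346.6446, Z=-2111339.5567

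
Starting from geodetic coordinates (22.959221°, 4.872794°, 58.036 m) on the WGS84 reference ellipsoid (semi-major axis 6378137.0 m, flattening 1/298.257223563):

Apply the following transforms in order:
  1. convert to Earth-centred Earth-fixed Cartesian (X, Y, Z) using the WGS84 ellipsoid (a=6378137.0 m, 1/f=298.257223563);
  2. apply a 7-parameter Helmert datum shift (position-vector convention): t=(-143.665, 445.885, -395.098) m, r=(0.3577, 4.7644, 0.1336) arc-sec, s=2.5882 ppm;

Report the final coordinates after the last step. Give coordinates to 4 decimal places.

X=5854616.2893 m, Y=499570.1749 m, Z=2472061.2566 m

start: φ=22.959221°, λ=4.872794°, h=58.036 m
→ ECEF (a=6378137.000, f=1/298.257223563): X=5854688.0115, Y=499123.4939, Z=2472584.3242
→ Helmert 7p (PV): X=5854616.2893, Y=499570.1749, Z=2472061.2566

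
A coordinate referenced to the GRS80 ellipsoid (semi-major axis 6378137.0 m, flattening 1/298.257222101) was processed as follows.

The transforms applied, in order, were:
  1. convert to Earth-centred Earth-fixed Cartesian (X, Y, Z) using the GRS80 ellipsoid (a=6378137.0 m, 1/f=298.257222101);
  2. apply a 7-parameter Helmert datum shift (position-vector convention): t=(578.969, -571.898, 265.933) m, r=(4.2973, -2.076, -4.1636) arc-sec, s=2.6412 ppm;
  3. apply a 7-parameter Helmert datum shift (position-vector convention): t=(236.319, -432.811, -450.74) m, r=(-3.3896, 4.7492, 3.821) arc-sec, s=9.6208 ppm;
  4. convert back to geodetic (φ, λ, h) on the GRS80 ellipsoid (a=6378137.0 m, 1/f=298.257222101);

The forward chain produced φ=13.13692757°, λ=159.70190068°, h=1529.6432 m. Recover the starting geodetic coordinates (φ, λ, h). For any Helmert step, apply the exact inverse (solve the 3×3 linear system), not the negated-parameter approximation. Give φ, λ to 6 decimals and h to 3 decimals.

φ=13.135480°, λ=159.695921°, h=2577.404 m

start: φ=13.136928°, λ=159.701901°, h=1529.643 m
→ ECEF (a=6378137.000, f=1/298.257222101): X=-5827909.8054, Y=2155589.5170, Z=1440508.9681
→ Helmert⁻¹: X=-5828083.2878, Y=2156085.8714, Z=1440847.0862
→ Helmert⁻¹: X=-5828675.8948, Y=2156564.4305, Z=1440591.0828
→ geod (Bowring, a=6378137.000): φ=13.13548000°, λ=159.69592100°, h=2577.4040 m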